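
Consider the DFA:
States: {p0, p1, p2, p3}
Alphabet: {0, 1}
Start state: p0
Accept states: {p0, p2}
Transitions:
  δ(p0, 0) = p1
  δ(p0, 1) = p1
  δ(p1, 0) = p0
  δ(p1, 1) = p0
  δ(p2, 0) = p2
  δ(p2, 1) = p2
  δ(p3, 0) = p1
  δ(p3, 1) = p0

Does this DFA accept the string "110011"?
Processing string "110011":
  p0 --1--> p1
  p1 --1--> p0
  p0 --0--> p1
  p1 --0--> p0
  p0 --1--> p1
  p1 --1--> p0
Final state: p0
Accept states: {p0, p2}
Yes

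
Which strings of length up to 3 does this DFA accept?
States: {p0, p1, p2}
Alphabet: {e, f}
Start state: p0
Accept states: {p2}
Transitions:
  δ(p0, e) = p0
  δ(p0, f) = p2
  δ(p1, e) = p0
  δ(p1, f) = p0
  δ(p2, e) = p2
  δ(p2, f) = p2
f, ef, fe, ff, eef, efe, eff, fee, fef, ffe, fff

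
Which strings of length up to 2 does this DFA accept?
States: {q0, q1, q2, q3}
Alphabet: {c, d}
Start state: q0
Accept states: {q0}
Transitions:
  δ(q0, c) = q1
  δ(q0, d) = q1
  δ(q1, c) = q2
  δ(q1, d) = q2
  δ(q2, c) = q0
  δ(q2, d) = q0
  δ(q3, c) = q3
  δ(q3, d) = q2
ε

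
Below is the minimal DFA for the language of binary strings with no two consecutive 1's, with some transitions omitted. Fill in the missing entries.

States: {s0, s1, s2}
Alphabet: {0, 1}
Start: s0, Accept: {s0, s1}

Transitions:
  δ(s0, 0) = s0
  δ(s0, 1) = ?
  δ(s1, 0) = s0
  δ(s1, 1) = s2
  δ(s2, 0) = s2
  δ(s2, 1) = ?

From the language and accept set, identify what each state tracks — s0: last symbol not 1 (ok); s1: last symbol 1 (ok); s2: saw 11 (dead).
Each missing δ(q, a) is the state matching the new tracked value after reading a.
δ(s0, 1) = s1; δ(s2, 1) = s2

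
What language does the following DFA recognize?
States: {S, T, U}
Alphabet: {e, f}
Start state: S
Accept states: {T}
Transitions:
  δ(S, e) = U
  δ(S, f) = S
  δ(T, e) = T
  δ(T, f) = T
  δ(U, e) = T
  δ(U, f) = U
Testing a few strings:
  'eef' → accept
  'e' → reject
  'eee' → accept
  'ff' → reject
State roles: S=zero e's seen; T=≥ two e's seen; U=one e seen
All strings over {e,f} containing at least two e's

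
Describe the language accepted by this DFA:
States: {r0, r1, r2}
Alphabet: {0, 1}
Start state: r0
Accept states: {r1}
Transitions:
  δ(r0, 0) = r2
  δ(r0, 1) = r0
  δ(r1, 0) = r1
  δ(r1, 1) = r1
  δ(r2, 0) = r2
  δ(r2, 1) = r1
Testing a few strings:
  '011' → accept
  '00' → reject
  '1' → reject
  '0' → reject
State roles: r0=no 0 seen yet; r1=substring 01 seen; r2=seen a 0, waiting for 1
All binary strings containing the substring 01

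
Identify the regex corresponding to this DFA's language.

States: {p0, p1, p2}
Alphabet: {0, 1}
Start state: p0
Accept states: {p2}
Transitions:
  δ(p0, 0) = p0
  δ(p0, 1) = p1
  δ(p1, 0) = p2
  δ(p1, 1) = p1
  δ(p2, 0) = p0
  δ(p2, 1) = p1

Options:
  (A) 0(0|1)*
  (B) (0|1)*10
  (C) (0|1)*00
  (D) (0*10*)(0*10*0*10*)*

Check each option against the DFA on short strings; one disagreement eliminates an option:
  (A) 0(0|1)*: on '0' the DFA goes p0 → p0 and rejects (p0 ∉ Accept), but the regex matches it → eliminate
  (B) (0|1)*10: agrees with the DFA on every string of length ≤ 6
  (C) (0|1)*00: on '00' the DFA goes p0 → p0 → p0 and rejects (p0 ∉ Accept), but the regex matches it → eliminate
  (D) (0*10*)(0*10*0*10*)*: on '1' the DFA goes p0 → p1 and rejects (p1 ∉ Accept), but the regex matches it → eliminate
Only (B) is consistent with the DFA.
(B) (0|1)*10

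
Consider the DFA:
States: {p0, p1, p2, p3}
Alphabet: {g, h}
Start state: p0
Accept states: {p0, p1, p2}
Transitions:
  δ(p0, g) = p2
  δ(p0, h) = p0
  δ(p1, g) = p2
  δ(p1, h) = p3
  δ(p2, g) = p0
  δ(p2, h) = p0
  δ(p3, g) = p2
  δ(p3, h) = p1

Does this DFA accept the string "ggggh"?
Processing string "ggggh":
  p0 --g--> p2
  p2 --g--> p0
  p0 --g--> p2
  p2 --g--> p0
  p0 --h--> p0
Final state: p0
Accept states: {p0, p1, p2}
Yes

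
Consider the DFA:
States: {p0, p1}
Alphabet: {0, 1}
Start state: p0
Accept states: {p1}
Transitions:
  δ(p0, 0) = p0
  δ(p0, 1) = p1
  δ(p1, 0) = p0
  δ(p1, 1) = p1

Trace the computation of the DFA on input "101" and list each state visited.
read '1': p0 → p1
  read '0': p1 → p0
  read '1': p0 → p1
p0 -> p1 -> p0 -> p1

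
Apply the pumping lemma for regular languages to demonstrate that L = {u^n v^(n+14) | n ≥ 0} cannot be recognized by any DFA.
Assume L is regular with pumping length p. Idea: pumping the u-block breaks the fixed offset of 14.
Choose s = u^p v^(p+14) ∈ L. By the pumping lemma, s = xyz with |xy| ≤ p, |y| > 0, so y = u^k with k ≥ 1. Then xy²z = u^(p+k) v^(p+14). For this to be in L we would need p+14 = (p+k)+14, i.e. k = 0, contradicting k ≥ 1. So xy²z ∉ L.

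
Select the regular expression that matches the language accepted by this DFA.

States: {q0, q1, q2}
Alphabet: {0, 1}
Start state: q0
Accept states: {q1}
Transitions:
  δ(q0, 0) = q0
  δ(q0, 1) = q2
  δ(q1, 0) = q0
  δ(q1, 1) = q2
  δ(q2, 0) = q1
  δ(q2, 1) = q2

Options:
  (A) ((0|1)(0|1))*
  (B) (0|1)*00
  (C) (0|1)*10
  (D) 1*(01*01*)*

Check each option against the DFA on short strings; one disagreement eliminates an option:
  (A) ((0|1)(0|1))*: on ε the DFA stays in q0 and rejects (q0 ∉ Accept), but the regex matches it → eliminate
  (B) (0|1)*00: on '00' the DFA goes q0 → q0 → q0 and rejects (q0 ∉ Accept), but the regex matches it → eliminate
  (C) (0|1)*10: agrees with the DFA on every string of length ≤ 6
  (D) 1*(01*01*)*: on ε the DFA stays in q0 and rejects (q0 ∉ Accept), but the regex matches it → eliminate
Only (C) is consistent with the DFA.
(C) (0|1)*10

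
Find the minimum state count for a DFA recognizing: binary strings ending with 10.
By Myhill–Nerode, count the distinguishable equivalence classes: 3 classes — one per longest suffix of the input that is a prefix of '10' (lengths 0 through 2); only the length-2 class is accepting.
3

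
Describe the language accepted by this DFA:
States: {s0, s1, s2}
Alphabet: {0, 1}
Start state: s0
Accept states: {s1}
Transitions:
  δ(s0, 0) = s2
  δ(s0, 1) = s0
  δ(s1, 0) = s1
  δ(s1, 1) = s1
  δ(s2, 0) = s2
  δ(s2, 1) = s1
Testing a few strings:
  '010' → accept
  '000' → reject
  '11' → reject
  '0' → reject
State roles: s0=no 0 seen yet; s1=substring 01 seen; s2=seen a 0, waiting for 1
All binary strings containing the substring 01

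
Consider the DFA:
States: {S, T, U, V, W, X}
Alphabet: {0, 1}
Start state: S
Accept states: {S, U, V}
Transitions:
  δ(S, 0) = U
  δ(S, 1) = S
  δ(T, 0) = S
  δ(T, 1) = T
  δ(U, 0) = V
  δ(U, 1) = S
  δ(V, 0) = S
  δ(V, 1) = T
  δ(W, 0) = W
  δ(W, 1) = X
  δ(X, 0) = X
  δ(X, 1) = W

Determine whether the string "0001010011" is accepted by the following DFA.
Processing string "0001010011":
  S --0--> U
  U --0--> V
  V --0--> S
  S --1--> S
  S --0--> U
  U --1--> S
  S --0--> U
  U --0--> V
  V --1--> T
  T --1--> T
Final state: T
Accept states: {S, U, V}
No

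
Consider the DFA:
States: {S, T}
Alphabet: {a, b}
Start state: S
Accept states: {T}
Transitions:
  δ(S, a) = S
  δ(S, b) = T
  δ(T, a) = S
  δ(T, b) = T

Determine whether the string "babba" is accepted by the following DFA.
Processing string "babba":
  S --b--> T
  T --a--> S
  S --b--> T
  T --b--> T
  T --a--> S
Final state: S
Accept states: {T}
No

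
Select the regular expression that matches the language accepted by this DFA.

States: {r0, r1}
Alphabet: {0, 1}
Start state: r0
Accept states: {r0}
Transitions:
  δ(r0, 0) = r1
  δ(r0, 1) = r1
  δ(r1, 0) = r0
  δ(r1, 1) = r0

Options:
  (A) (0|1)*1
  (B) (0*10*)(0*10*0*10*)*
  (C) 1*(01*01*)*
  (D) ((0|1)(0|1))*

Check each option against the DFA on short strings; one disagreement eliminates an option:
  (A) (0|1)*1: on ε the DFA stays in r0 and accepts (r0 ∈ Accept), but the regex does not match it → eliminate
  (B) (0*10*)(0*10*0*10*)*: on ε the DFA stays in r0 and accepts (r0 ∈ Accept), but the regex does not match it → eliminate
  (C) 1*(01*01*)*: on '1' the DFA goes r0 → r1 and rejects (r1 ∉ Accept), but the regex matches it → eliminate
  (D) ((0|1)(0|1))*: agrees with the DFA on every string of length ≤ 6
Only (D) is consistent with the DFA.
(D) ((0|1)(0|1))*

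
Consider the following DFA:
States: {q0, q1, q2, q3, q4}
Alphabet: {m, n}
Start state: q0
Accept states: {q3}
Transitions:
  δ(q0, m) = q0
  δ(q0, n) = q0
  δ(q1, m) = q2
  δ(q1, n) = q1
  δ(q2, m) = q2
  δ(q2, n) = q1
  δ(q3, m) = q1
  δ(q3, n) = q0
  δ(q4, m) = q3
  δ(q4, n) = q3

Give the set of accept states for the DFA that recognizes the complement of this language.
Complement accept states = All states \ Original accept states
= {q0, q1, q2, q3, q4} \ {q3}
{q0, q1, q2, q4}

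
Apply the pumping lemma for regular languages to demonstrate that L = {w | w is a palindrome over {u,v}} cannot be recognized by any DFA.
Assume L is regular with pumping length p. Idea: pumping the leading u-block breaks the symmetry.
Choose s = u^p v u^p (a palindrome of length 2p+1 ≥ p). By the pumping lemma, s = xyz with |xy| ≤ p, |y| > 0, so y = u^k with k > 0 (xy lies entirely in the first u^p). Then xy²z = u^(p+k) v u^p, which is not a palindrome since p+k ≠ p.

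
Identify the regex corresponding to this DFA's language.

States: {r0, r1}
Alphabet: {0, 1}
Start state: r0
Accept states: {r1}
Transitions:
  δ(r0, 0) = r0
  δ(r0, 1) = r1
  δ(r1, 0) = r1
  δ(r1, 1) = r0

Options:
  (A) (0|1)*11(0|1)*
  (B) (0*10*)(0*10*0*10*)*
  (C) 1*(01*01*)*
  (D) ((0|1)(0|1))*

Check each option against the DFA on short strings; one disagreement eliminates an option:
  (A) (0|1)*11(0|1)*: on '1' the DFA goes r0 → r1 and accepts (r1 ∈ Accept), but the regex does not match it → eliminate
  (B) (0*10*)(0*10*0*10*)*: agrees with the DFA on every string of length ≤ 6
  (C) 1*(01*01*)*: on ε the DFA stays in r0 and rejects (r0 ∉ Accept), but the regex matches it → eliminate
  (D) ((0|1)(0|1))*: on ε the DFA stays in r0 and rejects (r0 ∉ Accept), but the regex matches it → eliminate
Only (B) is consistent with the DFA.
(B) (0*10*)(0*10*0*10*)*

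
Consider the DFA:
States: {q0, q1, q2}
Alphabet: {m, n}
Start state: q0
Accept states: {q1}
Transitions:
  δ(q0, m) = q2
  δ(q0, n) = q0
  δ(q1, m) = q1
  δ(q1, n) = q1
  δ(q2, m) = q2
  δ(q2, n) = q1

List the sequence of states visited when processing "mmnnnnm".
read 'm': q0 → q2
  read 'm': q2 → q2
  read 'n': q2 → q1
  read 'n': q1 → q1
  read 'n': q1 → q1
  read 'n': q1 → q1
  read 'm': q1 → q1
q0 -> q2 -> q2 -> q1 -> q1 -> q1 -> q1 -> q1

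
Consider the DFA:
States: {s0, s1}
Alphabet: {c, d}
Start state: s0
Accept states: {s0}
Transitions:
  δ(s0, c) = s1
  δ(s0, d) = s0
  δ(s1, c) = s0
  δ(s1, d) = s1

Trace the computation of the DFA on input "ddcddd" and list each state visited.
read 'd': s0 → s0
  read 'd': s0 → s0
  read 'c': s0 → s1
  read 'd': s1 → s1
  read 'd': s1 → s1
  read 'd': s1 → s1
s0 -> s0 -> s0 -> s1 -> s1 -> s1 -> s1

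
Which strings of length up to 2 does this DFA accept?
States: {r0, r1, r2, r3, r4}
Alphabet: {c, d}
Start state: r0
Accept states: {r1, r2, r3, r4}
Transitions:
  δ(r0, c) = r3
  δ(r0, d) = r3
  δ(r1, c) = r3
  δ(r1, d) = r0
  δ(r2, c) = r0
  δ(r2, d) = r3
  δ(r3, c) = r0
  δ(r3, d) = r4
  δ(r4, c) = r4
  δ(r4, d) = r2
c, d, cd, dd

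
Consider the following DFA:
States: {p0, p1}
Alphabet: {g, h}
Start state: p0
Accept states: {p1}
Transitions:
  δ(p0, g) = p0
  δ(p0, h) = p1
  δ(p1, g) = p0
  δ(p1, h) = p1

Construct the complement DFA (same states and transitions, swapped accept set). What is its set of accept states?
Complement accept states = All states \ Original accept states
= {p0, p1} \ {p1}
{p0}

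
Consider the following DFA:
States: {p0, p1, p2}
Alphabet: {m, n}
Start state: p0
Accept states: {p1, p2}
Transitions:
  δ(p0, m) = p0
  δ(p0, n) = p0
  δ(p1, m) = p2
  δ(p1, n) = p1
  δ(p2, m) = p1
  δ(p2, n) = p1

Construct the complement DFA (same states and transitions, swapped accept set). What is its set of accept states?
Complement accept states = All states \ Original accept states
= {p0, p1, p2} \ {p1, p2}
{p0}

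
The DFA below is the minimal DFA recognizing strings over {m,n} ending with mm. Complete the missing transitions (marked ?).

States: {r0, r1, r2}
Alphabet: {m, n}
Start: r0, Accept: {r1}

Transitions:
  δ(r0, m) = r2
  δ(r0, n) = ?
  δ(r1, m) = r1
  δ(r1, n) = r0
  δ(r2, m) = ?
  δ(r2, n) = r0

From the language and accept set, identify what each state tracks — r0: last symbol not m; r1: two trailing m's; r2: one trailing m.
Each missing δ(q, a) is the state matching the new tracked value after reading a.
δ(r0, n) = r0; δ(r2, m) = r1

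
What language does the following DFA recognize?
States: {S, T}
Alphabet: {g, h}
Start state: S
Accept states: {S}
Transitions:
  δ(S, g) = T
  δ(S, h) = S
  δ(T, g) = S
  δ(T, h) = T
Testing a few strings:
  'hh' → accept
  'g' → reject
  'gh' → reject
  'hgg' → accept
State roles: S=even number of g's so far; T=odd number of g's so far
All strings over {g,h} with an even number of g's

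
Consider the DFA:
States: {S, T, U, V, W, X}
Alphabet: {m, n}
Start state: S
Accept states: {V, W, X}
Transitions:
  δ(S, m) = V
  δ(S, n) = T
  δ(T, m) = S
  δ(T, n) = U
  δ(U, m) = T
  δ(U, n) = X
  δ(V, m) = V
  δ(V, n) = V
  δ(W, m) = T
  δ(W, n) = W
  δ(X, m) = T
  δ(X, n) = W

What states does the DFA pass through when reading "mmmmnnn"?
read 'm': S → V
  read 'm': V → V
  read 'm': V → V
  read 'm': V → V
  read 'n': V → V
  read 'n': V → V
  read 'n': V → V
S -> V -> V -> V -> V -> V -> V -> V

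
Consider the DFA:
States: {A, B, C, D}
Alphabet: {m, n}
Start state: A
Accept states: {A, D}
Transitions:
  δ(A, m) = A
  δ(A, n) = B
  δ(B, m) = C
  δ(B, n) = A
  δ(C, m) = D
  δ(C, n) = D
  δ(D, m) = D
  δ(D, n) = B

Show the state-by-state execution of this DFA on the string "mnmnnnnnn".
read 'm': A → A
  read 'n': A → B
  read 'm': B → C
  read 'n': C → D
  read 'n': D → B
  read 'n': B → A
  read 'n': A → B
  read 'n': B → A
  read 'n': A → B
A -> A -> B -> C -> D -> B -> A -> B -> A -> B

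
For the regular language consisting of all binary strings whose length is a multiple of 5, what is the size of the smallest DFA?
By Myhill–Nerode, count the distinguishable equivalence classes: 5 classes — one per residue of the length mod 5; class i is distinguished from class j by any string of length (5 − i) mod 5.
5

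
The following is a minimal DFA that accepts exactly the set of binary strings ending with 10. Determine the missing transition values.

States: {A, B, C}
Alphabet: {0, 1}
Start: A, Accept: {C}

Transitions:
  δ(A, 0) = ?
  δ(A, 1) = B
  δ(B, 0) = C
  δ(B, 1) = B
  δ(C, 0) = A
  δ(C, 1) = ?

From the language and accept set, identify what each state tracks — A: no suffix match; B: one trailing 1; C: suffix is 10.
Each missing δ(q, a) is the state matching the new tracked value after reading a.
δ(A, 0) = A; δ(C, 1) = B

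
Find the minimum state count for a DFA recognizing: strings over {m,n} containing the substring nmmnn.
By Myhill–Nerode, count the distinguishable equivalence classes: 6 classes — one per longest suffix of the input that is a prefix of 'nmmnn' (lengths 0 through 4), plus an absorbing 'already seen nmmnn' class.
6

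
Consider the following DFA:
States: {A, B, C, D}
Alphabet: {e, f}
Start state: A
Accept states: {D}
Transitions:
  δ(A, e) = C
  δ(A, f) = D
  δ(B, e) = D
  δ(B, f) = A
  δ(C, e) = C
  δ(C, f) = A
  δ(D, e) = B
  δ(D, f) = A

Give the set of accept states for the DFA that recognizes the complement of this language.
Complement accept states = All states \ Original accept states
= {A, B, C, D} \ {D}
{A, B, C}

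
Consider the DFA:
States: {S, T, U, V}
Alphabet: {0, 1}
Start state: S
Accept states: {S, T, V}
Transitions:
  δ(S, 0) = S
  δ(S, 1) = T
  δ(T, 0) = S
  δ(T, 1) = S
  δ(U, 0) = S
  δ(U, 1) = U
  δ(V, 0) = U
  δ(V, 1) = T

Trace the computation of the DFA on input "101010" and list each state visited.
read '1': S → T
  read '0': T → S
  read '1': S → T
  read '0': T → S
  read '1': S → T
  read '0': T → S
S -> T -> S -> T -> S -> T -> S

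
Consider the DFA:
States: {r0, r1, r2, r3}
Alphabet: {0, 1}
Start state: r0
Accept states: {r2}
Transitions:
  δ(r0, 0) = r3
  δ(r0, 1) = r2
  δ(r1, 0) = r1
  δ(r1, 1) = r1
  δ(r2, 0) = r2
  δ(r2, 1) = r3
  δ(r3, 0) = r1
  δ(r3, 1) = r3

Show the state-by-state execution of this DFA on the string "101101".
read '1': r0 → r2
  read '0': r2 → r2
  read '1': r2 → r3
  read '1': r3 → r3
  read '0': r3 → r1
  read '1': r1 → r1
r0 -> r2 -> r2 -> r3 -> r3 -> r1 -> r1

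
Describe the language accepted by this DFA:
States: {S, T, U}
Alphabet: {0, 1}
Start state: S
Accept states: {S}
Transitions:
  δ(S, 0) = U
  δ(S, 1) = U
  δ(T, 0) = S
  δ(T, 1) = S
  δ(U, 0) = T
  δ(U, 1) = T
Testing a few strings:
  '10' → reject
  '0' → reject
  '010' → accept
  '1' → reject
State roles: S=length ≡ 0 (mod 3); T=length ≡ 2 (mod 3); U=length ≡ 1 (mod 3)
All binary strings whose length is a multiple of 3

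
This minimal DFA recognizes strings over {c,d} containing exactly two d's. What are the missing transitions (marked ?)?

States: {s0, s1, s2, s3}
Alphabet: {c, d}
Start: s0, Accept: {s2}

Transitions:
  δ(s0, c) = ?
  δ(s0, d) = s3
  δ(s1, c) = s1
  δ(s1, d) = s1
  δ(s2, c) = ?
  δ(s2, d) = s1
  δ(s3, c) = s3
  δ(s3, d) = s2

From the language and accept set, identify what each state tracks — s0: zero d's; s1: ≥ three d's (dead); s2: two d's; s3: one d.
Each missing δ(q, a) is the state matching the new tracked value after reading a.
δ(s0, c) = s0; δ(s2, c) = s2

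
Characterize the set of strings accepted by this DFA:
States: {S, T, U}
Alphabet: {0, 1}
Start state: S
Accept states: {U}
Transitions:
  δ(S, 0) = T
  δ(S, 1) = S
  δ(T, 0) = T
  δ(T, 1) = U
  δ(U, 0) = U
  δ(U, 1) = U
Testing a few strings:
  '01' → accept
  '0011' → accept
  '1101' → accept
  '0111' → accept
State roles: S=no 0 seen yet; T=seen a 0, waiting for 1; U=substring 01 seen
All binary strings containing the substring 01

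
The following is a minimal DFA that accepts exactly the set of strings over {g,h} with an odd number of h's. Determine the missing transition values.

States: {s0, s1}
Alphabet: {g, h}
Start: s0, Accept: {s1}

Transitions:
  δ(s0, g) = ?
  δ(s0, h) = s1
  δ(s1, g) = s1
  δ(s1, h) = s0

From the language and accept set, identify what each state tracks — s0: even number of h's so far; s1: odd number of h's so far.
Each missing δ(q, a) is the state matching the new tracked value after reading a.
δ(s0, g) = s0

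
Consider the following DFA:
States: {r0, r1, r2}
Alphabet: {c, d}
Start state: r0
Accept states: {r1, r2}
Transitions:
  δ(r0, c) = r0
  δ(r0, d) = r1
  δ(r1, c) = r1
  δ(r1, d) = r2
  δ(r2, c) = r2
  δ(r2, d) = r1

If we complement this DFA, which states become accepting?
Complement accept states = All states \ Original accept states
= {r0, r1, r2} \ {r1, r2}
{r0}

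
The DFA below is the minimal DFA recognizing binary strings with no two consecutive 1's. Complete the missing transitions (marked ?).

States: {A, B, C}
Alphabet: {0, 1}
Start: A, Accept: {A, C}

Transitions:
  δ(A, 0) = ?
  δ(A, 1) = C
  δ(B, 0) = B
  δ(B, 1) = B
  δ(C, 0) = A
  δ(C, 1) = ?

From the language and accept set, identify what each state tracks — A: last symbol not 1 (ok); B: saw 11 (dead); C: last symbol 1 (ok).
Each missing δ(q, a) is the state matching the new tracked value after reading a.
δ(A, 0) = A; δ(C, 1) = B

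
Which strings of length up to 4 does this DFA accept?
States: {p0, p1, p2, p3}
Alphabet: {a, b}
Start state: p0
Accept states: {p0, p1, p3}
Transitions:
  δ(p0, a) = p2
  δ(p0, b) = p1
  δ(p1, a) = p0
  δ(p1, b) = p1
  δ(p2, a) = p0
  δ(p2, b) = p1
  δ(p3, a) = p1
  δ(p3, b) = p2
ε, b, aa, ab, ba, bb, aab, aba, abb, bab, bba, bbb, aaaa, aaab, aaba, aabb, abab, abba, abbb, baaa, baab, baba, babb, bbab, bbba, bbbb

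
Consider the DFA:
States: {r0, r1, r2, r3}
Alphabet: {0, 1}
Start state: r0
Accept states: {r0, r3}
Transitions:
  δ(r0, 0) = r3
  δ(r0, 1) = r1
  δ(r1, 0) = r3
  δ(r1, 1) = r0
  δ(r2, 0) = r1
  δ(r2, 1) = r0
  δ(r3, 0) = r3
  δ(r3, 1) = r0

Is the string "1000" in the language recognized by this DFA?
Processing string "1000":
  r0 --1--> r1
  r1 --0--> r3
  r3 --0--> r3
  r3 --0--> r3
Final state: r3
Accept states: {r0, r3}
Yes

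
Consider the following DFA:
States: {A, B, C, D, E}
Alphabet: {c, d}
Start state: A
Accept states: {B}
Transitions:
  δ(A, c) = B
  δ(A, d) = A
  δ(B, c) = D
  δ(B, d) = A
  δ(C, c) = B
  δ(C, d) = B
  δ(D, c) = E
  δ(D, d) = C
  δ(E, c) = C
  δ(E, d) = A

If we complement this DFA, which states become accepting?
Complement accept states = All states \ Original accept states
= {A, B, C, D, E} \ {B}
{A, C, D, E}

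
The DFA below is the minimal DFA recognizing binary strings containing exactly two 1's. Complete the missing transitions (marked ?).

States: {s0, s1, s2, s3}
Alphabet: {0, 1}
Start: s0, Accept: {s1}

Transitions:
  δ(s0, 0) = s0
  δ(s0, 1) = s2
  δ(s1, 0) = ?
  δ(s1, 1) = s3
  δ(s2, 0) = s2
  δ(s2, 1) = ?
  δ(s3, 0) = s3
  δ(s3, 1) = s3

From the language and accept set, identify what each state tracks — s0: zero 1's; s1: two 1's; s2: one 1; s3: ≥ three 1's (dead).
Each missing δ(q, a) is the state matching the new tracked value after reading a.
δ(s1, 0) = s1; δ(s2, 1) = s1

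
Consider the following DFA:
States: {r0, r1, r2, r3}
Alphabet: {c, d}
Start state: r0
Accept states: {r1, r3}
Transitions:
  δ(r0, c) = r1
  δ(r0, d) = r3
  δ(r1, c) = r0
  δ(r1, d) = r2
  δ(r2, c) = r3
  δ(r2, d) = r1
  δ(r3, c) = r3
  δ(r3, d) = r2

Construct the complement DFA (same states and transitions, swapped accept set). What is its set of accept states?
Complement accept states = All states \ Original accept states
= {r0, r1, r2, r3} \ {r1, r3}
{r0, r2}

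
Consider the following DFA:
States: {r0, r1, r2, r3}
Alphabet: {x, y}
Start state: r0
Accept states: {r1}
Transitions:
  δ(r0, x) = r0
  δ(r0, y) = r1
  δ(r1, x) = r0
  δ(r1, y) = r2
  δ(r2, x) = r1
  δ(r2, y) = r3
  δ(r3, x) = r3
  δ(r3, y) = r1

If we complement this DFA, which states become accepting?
Complement accept states = All states \ Original accept states
= {r0, r1, r2, r3} \ {r1}
{r0, r2, r3}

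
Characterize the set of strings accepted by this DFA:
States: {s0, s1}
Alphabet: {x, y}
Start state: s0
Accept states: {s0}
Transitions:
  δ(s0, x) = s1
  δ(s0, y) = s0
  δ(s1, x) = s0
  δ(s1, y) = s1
Testing a few strings:
  'x' → reject
  'yxx' → accept
  'yyy' → accept
  'yyx' → reject
State roles: s0=even number of x's so far; s1=odd number of x's so far
All strings over {x,y} with an even number of x's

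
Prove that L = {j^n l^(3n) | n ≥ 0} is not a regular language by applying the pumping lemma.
Assume L is regular with pumping length p. Idea: pumping the j-block breaks the 1:3 ratio.
Choose s = j^p l^(3p) (length 4p ≥ p). By the pumping lemma, s = xyz with |xy| ≤ p, |y| > 0, so y = j^k with k ≥ 1. Then xy²z = j^(p+k) l^(3p). For this to be in L we would need 3p = 3(p+k), i.e. 3k = 0, contradicting k ≥ 1. So xy²z ∉ L.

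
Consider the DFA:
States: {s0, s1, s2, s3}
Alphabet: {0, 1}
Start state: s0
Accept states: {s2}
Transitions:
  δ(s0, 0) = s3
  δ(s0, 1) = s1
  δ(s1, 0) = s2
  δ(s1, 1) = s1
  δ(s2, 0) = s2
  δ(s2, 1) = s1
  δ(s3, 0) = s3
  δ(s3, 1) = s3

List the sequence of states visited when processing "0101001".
read '0': s0 → s3
  read '1': s3 → s3
  read '0': s3 → s3
  read '1': s3 → s3
  read '0': s3 → s3
  read '0': s3 → s3
  read '1': s3 → s3
s0 -> s3 -> s3 -> s3 -> s3 -> s3 -> s3 -> s3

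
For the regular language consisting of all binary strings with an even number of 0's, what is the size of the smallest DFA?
By Myhill–Nerode, count the distinguishable equivalence classes: two classes — parity of the count of 0's.
2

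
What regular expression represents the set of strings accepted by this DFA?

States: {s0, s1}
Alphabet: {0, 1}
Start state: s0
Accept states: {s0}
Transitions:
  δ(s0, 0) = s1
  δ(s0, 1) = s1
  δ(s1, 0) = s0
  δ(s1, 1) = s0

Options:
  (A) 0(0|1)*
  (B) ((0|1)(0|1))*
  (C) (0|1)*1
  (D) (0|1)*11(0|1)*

Check each option against the DFA on short strings; one disagreement eliminates an option:
  (A) 0(0|1)*: on ε the DFA stays in s0 and accepts (s0 ∈ Accept), but the regex does not match it → eliminate
  (B) ((0|1)(0|1))*: agrees with the DFA on every string of length ≤ 6
  (C) (0|1)*1: on ε the DFA stays in s0 and accepts (s0 ∈ Accept), but the regex does not match it → eliminate
  (D) (0|1)*11(0|1)*: on ε the DFA stays in s0 and accepts (s0 ∈ Accept), but the regex does not match it → eliminate
Only (B) is consistent with the DFA.
(B) ((0|1)(0|1))*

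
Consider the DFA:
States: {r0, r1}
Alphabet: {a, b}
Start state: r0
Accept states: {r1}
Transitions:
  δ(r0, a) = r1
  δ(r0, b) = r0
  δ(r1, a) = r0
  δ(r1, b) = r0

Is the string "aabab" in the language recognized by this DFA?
Processing string "aabab":
  r0 --a--> r1
  r1 --a--> r0
  r0 --b--> r0
  r0 --a--> r1
  r1 --b--> r0
Final state: r0
Accept states: {r1}
No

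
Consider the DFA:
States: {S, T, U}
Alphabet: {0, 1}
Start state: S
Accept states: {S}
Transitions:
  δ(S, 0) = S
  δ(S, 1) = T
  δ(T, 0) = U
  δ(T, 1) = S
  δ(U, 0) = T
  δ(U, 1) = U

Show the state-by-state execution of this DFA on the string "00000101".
read '0': S → S
  read '0': S → S
  read '0': S → S
  read '0': S → S
  read '0': S → S
  read '1': S → T
  read '0': T → U
  read '1': U → U
S -> S -> S -> S -> S -> S -> T -> U -> U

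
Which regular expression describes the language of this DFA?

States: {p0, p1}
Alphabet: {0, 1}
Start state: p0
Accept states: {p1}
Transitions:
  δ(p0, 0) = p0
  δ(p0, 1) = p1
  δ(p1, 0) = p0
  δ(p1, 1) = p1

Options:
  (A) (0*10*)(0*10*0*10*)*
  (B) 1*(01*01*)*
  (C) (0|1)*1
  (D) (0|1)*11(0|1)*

Check each option against the DFA on short strings; one disagreement eliminates an option:
  (A) (0*10*)(0*10*0*10*)*: on '10' the DFA goes p0 → p1 → p0 and rejects (p0 ∉ Accept), but the regex matches it → eliminate
  (B) 1*(01*01*)*: on ε the DFA stays in p0 and rejects (p0 ∉ Accept), but the regex matches it → eliminate
  (C) (0|1)*1: agrees with the DFA on every string of length ≤ 6
  (D) (0|1)*11(0|1)*: on '1' the DFA goes p0 → p1 and accepts (p1 ∈ Accept), but the regex does not match it → eliminate
Only (C) is consistent with the DFA.
(C) (0|1)*1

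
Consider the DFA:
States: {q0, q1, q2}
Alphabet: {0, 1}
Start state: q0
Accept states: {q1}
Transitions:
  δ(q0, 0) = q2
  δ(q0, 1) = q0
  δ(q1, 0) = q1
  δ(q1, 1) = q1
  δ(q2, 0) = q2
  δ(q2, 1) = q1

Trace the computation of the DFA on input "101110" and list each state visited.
read '1': q0 → q0
  read '0': q0 → q2
  read '1': q2 → q1
  read '1': q1 → q1
  read '1': q1 → q1
  read '0': q1 → q1
q0 -> q0 -> q2 -> q1 -> q1 -> q1 -> q1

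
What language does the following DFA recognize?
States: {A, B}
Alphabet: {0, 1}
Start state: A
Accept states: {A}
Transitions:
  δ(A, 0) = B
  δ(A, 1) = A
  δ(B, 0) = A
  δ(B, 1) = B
Testing a few strings:
  '11' → accept
  '00' → accept
  '0' → reject
  '110' → reject
State roles: A=even number of 0's so far; B=odd number of 0's so far
All binary strings with an even number of 0's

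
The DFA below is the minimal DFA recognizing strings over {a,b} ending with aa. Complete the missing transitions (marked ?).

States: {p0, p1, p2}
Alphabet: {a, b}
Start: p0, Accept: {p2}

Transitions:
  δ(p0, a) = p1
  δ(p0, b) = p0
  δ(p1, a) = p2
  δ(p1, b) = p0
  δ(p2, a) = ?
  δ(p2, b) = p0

From the language and accept set, identify what each state tracks — p0: last symbol not a; p1: one trailing a; p2: two trailing a's.
Each missing δ(q, a) is the state matching the new tracked value after reading a.
δ(p2, a) = p2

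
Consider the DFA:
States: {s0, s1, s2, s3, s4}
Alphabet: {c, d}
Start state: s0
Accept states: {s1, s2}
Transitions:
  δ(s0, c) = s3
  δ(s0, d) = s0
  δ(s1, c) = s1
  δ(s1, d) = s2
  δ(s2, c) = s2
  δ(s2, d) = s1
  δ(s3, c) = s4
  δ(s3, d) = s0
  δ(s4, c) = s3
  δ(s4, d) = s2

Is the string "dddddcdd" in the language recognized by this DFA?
Processing string "dddddcdd":
  s0 --d--> s0
  s0 --d--> s0
  s0 --d--> s0
  s0 --d--> s0
  s0 --d--> s0
  s0 --c--> s3
  s3 --d--> s0
  s0 --d--> s0
Final state: s0
Accept states: {s1, s2}
No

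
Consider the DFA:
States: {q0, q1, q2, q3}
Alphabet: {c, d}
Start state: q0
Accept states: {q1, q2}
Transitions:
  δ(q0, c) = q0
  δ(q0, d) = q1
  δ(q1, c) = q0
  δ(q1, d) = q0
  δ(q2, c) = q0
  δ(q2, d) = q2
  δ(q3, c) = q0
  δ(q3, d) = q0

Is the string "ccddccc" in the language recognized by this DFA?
Processing string "ccddccc":
  q0 --c--> q0
  q0 --c--> q0
  q0 --d--> q1
  q1 --d--> q0
  q0 --c--> q0
  q0 --c--> q0
  q0 --c--> q0
Final state: q0
Accept states: {q1, q2}
No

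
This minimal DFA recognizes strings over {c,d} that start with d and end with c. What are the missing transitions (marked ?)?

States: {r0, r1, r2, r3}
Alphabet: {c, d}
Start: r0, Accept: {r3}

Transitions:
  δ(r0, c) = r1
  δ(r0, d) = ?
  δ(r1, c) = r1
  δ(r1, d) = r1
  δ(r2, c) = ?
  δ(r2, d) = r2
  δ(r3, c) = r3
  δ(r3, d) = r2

From the language and accept set, identify what each state tracks — r0: no input read; r1: started with c (dead); r2: started with d, last symbol d; r3: started with d, last symbol c.
Each missing δ(q, a) is the state matching the new tracked value after reading a.
δ(r0, d) = r2; δ(r2, c) = r3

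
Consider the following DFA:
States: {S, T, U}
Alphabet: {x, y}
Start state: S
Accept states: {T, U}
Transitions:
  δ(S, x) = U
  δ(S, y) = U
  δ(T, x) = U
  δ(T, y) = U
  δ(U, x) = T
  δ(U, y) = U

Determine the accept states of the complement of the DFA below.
Complement accept states = All states \ Original accept states
= {S, T, U} \ {T, U}
{S}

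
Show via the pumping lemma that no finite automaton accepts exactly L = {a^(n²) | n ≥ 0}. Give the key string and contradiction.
Assume L is regular with pumping length p. Idea: pumping adds a fixed amount, but gaps between consecutive squares grow.
Choose s = a^(p²) (length p² ≥ p). By the pumping lemma, s = xyz with |xy| ≤ p, |y| > 0, so |y| = k with 1 ≤ k ≤ p. Then |xy²z| = p²+k. Since p² < p²+k ≤ p²+p < (p+1)², the length p²+k lies strictly between consecutive squares, so it is not a perfect square and xy²z ∉ L.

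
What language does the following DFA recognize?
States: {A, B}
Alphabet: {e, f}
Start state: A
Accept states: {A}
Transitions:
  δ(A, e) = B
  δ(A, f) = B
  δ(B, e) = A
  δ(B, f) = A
Testing a few strings:
  'fe' → accept
  'e' → reject
  'eef' → reject
  'fff' → reject
State roles: A=even length so far; B=odd length so far
All strings over {e,f} of even length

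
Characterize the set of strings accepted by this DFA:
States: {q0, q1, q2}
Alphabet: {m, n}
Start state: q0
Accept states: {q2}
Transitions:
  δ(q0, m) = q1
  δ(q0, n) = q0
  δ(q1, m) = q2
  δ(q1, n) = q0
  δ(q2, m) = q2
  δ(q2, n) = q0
Testing a few strings:
  'nmm' → accept
  'mm' → accept
  'mnn' → reject
  'nmn' → reject
State roles: q0=last symbol not m; q1=one trailing m; q2=two trailing m's
All strings over {m,n} ending with mm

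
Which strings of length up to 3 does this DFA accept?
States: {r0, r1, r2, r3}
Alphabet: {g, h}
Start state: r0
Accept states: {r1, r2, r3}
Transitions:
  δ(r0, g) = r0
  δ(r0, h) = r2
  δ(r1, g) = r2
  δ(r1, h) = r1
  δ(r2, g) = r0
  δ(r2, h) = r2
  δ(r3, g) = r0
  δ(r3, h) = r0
h, gh, hh, ggh, ghh, hgh, hhh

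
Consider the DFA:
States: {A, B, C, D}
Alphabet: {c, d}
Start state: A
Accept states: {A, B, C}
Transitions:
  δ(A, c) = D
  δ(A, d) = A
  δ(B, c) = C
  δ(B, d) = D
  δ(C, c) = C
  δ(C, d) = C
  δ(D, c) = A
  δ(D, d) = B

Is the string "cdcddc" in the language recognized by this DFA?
Processing string "cdcddc":
  A --c--> D
  D --d--> B
  B --c--> C
  C --d--> C
  C --d--> C
  C --c--> C
Final state: C
Accept states: {A, B, C}
Yes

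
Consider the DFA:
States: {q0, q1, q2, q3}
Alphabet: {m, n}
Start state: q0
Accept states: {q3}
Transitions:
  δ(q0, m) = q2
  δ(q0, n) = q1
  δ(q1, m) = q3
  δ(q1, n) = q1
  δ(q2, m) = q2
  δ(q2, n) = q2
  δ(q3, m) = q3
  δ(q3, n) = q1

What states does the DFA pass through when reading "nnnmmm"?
read 'n': q0 → q1
  read 'n': q1 → q1
  read 'n': q1 → q1
  read 'm': q1 → q3
  read 'm': q3 → q3
  read 'm': q3 → q3
q0 -> q1 -> q1 -> q1 -> q3 -> q3 -> q3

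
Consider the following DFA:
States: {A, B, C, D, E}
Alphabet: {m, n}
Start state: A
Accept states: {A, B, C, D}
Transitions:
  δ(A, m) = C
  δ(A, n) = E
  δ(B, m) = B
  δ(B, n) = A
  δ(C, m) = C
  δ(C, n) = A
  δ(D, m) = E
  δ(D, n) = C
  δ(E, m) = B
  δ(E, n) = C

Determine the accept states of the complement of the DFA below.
Complement accept states = All states \ Original accept states
= {A, B, C, D, E} \ {A, B, C, D}
{E}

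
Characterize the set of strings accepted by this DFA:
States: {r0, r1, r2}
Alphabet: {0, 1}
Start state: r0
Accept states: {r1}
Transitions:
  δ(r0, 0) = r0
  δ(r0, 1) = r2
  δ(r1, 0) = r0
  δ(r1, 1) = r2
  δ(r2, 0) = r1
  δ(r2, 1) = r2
Testing a few strings:
  '1' → reject
  '01' → reject
  '10' → accept
  '0100' → reject
State roles: r0=no suffix match; r1=suffix is 10; r2=one trailing 1
All binary strings ending with 10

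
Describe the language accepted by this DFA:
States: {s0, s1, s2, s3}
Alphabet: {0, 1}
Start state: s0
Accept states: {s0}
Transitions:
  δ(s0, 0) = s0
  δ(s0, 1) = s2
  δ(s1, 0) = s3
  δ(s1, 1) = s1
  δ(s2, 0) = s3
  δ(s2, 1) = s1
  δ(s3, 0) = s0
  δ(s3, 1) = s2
Testing a few strings:
  '01' → reject
  '0' → accept
  '111' → reject
  '11' → reject
State roles: s0=value ≡ 0 (mod 4); s1=value ≡ 3 (mod 4); s2=value ≡ 1 (mod 4); s3=value ≡ 2 (mod 4)
All binary strings representing a multiple of 4 (read in base 2; leading zeros allowed and ε counts as 0)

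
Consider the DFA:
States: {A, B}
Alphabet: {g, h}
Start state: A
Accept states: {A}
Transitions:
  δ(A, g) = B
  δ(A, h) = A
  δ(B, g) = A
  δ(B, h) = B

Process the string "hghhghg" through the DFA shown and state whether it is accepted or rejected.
Processing string "hghhghg":
  A --h--> A
  A --g--> B
  B --h--> B
  B --h--> B
  B --g--> A
  A --h--> A
  A --g--> B
Final state: B
Accept states: {A}
No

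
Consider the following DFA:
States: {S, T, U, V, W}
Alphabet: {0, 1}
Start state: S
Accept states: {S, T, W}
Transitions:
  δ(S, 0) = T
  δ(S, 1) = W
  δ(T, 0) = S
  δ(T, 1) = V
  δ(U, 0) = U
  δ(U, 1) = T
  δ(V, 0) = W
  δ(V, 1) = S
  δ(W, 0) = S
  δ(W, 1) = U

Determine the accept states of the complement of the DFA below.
Complement accept states = All states \ Original accept states
= {S, T, U, V, W} \ {S, T, W}
{U, V}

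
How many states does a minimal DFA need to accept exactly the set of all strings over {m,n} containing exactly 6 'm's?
By Myhill–Nerode, count the distinguishable equivalence classes: 8 classes — having seen 0, 1, …, 6, or >6 copies of 'm'; the count-6 class is the only accepting one and >6 is dead.
8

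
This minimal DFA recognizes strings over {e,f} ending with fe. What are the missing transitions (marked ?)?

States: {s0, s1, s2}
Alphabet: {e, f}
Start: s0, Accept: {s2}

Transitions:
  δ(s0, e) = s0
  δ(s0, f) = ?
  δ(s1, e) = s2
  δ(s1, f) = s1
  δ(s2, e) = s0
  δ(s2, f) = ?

From the language and accept set, identify what each state tracks — s0: no suffix match; s1: one trailing f; s2: suffix is fe.
Each missing δ(q, a) is the state matching the new tracked value after reading a.
δ(s0, f) = s1; δ(s2, f) = s1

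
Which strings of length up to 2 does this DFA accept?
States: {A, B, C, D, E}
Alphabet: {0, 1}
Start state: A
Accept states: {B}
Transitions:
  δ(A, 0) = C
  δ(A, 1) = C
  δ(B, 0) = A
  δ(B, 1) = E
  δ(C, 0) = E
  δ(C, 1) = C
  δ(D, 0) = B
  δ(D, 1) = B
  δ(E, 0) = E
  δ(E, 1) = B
None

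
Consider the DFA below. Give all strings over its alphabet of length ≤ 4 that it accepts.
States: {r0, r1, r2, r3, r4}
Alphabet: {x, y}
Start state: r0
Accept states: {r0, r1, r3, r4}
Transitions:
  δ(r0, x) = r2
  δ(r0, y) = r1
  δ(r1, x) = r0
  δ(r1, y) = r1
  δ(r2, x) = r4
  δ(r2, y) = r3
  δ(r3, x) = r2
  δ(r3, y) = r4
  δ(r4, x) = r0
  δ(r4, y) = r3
ε, y, xx, xy, yx, yy, xxx, xxy, xyy, yxy, yyx, yyy, xxxy, xxyy, xyxx, xyxy, xyyx, xyyy, yxxx, yxxy, yxyx, yxyy, yyxy, yyyx, yyyy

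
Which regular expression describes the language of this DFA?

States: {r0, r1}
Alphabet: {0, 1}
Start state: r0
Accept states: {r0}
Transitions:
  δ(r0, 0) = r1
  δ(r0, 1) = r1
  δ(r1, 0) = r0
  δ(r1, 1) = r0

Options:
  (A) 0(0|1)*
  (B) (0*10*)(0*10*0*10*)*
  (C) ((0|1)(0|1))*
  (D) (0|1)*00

Check each option against the DFA on short strings; one disagreement eliminates an option:
  (A) 0(0|1)*: on ε the DFA stays in r0 and accepts (r0 ∈ Accept), but the regex does not match it → eliminate
  (B) (0*10*)(0*10*0*10*)*: on ε the DFA stays in r0 and accepts (r0 ∈ Accept), but the regex does not match it → eliminate
  (C) ((0|1)(0|1))*: agrees with the DFA on every string of length ≤ 6
  (D) (0|1)*00: on ε the DFA stays in r0 and accepts (r0 ∈ Accept), but the regex does not match it → eliminate
Only (C) is consistent with the DFA.
(C) ((0|1)(0|1))*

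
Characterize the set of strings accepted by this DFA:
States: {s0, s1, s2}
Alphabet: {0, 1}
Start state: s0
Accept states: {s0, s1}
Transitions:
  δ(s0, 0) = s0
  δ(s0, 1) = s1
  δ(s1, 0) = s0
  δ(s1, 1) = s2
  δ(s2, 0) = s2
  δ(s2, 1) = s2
Testing a few strings:
  '0000' → accept
  '10' → accept
  '100' → accept
  '00' → accept
State roles: s0=last symbol not 1 (ok); s1=last symbol 1 (ok); s2=saw 11 (dead)
All binary strings with no two consecutive 1's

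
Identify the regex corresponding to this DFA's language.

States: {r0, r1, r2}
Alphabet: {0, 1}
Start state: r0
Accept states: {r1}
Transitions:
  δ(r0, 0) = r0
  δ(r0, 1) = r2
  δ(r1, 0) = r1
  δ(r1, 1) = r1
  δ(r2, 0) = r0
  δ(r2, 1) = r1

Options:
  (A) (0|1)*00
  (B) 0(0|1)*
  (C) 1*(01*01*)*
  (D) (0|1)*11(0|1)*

Check each option against the DFA on short strings; one disagreement eliminates an option:
  (A) (0|1)*00: on '00' the DFA goes r0 → r0 → r0 and rejects (r0 ∉ Accept), but the regex matches it → eliminate
  (B) 0(0|1)*: on '0' the DFA goes r0 → r0 and rejects (r0 ∉ Accept), but the regex matches it → eliminate
  (C) 1*(01*01*)*: on ε the DFA stays in r0 and rejects (r0 ∉ Accept), but the regex matches it → eliminate
  (D) (0|1)*11(0|1)*: agrees with the DFA on every string of length ≤ 6
Only (D) is consistent with the DFA.
(D) (0|1)*11(0|1)*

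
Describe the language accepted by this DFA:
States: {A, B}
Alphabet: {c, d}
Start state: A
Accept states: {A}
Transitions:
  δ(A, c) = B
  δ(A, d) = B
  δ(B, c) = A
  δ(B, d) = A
Testing a few strings:
  'cc' → accept
  'dcc' → reject
  'ccd' → reject
  'c' → reject
State roles: A=even length so far; B=odd length so far
All strings over {c,d} of even length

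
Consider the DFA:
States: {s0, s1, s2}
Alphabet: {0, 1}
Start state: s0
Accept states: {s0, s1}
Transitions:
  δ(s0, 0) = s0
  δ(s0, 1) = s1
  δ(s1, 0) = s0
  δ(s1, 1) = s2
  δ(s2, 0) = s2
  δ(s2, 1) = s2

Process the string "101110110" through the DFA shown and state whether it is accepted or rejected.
Processing string "101110110":
  s0 --1--> s1
  s1 --0--> s0
  s0 --1--> s1
  s1 --1--> s2
  s2 --1--> s2
  s2 --0--> s2
  s2 --1--> s2
  s2 --1--> s2
  s2 --0--> s2
Final state: s2
Accept states: {s0, s1}
No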